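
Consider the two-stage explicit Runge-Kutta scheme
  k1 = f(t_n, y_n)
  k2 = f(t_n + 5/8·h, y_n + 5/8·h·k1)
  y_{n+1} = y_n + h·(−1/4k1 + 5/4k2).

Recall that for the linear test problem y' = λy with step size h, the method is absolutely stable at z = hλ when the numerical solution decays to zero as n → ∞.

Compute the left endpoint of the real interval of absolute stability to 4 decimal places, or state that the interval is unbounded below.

On y'=λy, z=hλ:
  k1=λy_n ⇒ h·k1=z·y_n;  k2=λ(1+5/8z)y_n ⇒ h·k2=z(1+5/8z)y_n
  y_{n+1}/y_n = 1 − 1/4z + 5/4z(1+5/8z) = 1 + z + 25/32z²
  ⇒ R(z) = 1 + z + 25/32z².

Solve |R(x)|<1 on ℝ⁻.
x=-0.67: |R|=0.6807
R=1: x+25/32x²=0 ⇒ x=−32/25=-1.2800; min R=1−1/(4·25/32)=0.6800>−1
Confirm numerically:
  x=-1.156: |R|=0.88801 <1
  x=-1.094: |R|=0.84103 <1
  x=-0.895: |R|=0.73080 <1
  x=-1.609: |R|=1.41356 >1
  x=-1.563: |R|=1.34557 >1
Stable set (-1.2800, 0).

z* = -1.2800.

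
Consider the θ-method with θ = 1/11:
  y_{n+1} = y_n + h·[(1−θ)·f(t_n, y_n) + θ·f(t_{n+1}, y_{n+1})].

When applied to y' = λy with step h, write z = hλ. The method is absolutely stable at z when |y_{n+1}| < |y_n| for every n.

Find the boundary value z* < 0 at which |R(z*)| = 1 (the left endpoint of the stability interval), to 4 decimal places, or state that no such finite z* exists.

Set f=λy, z=hλ:
  y_{n+1} = y_n + z·[10/11·y_n + 1/11·y_{n+1}] ⇒ (1 − 1/11z)y_{n+1} = (1 + 10/11z)y_n
  R(z) = (1 + 10/11z)/(1 − 1/11z).

Boundary: |R(x)|=1, x<0.
x=-1.2: |R|=0.0820
R=−1: 1+10/11x = −1+1/11x ⇒ -9/11x=2 ⇒ x=2/(-9/11)=-2.4444
Confirm numerically:
  x=-1.641: |R|=0.42797 <1
  x=-1.541: |R|=0.35165 <1
  x=-1.063: |R|=0.03067 <1
  x=-3.006: |R|=1.36085 >1
  x=-2.845: |R|=1.26038 >1
So |R|<1 on (-2.4444, 0).

z* = -2.4444.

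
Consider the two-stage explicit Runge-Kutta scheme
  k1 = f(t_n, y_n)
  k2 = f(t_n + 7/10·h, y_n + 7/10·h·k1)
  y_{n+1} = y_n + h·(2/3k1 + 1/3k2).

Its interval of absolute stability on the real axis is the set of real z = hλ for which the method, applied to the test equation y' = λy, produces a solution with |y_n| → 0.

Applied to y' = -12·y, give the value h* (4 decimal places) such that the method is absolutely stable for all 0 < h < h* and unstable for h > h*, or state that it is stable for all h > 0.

Test eqn y'=λy, z=hλ:
  k1=λy_n ⇒ h·k1=z·y_n;  k2=λ(1+7/10z)y_n ⇒ h·k2=z(1+7/10z)y_n
  y_{n+1}/y_n = 1 + 2/3z + 1/3z(1+7/10z) = 1 + z + 7/30z²
  so R(z) = 1 + z + 7/30z².

Need |R(x)|<1, x<0.
x=-0.48: |R|=0.5738
R=1: x+7/30x²=0 ⇒ x=−30/7=-4.2857; min R=1−1/(4·7/30)=-0.0714>−1
Confirm numerically:
  x=-3.595: |R|=0.42061 <1
  x=-2.628: |R|=0.01651 <1
  x=-1.851: |R|=0.05155 <1
  x=-4.667: |R|=1.41521 >1
  x=-4.655: |R|=1.40111 >1
  x=-4.392: |R|=1.10892 >1
Interval (-4.2857, 0).

(-4.2857,0); λ=-12 ⇒ h* = (30/7)/12 = 0.3571.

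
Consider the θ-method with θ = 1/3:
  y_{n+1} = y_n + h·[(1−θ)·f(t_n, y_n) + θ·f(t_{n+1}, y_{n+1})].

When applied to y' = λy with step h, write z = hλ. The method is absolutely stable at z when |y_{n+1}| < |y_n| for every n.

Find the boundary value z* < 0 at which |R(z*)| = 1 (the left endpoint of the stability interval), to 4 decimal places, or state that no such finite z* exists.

Test eqn y'=λy, z=hλ:
  y_{n+1} = y_n + z·[2/3·y_n + 1/3·y_{n+1}] ⇒ (1 − 1/3z)y_{n+1} = (1 + 2/3z)y_n
  so R(z) = (1 + 2/3z)/(1 − 1/3z).

Boundary: |R(x)|=1, x<0.
x=-0.7: |R|=0.4324
R=−1: 1+2/3x = −1+1/3x ⇒ -1/3x=2 ⇒ x=2/(-1/3)=-6.0000
Confirm numerically:
  x=-5.690: |R|=0.96433 <1
  x=-4.581: |R|=0.81282 <1
  x=-3.047: |R|=0.51166 <1
  x=-2.736: |R|=0.43096 <1
  x=-6.216: |R|=1.02344 >1
  x=-6.076: |R|=1.00837 >1
So |R|<1 on (-6.0000, 0).

z* = -6.0000.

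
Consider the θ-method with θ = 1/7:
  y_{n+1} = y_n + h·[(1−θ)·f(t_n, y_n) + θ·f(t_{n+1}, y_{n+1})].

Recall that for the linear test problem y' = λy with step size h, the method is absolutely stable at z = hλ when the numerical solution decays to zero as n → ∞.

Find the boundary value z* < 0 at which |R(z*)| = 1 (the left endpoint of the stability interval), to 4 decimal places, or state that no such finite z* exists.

Set f=λy, z=hλ:
  y_{n+1} = y_n + z·[6/7·y_n + 1/7·y_{n+1}] ⇒ (1 − 1/7z)y_{n+1} = (1 + 6/7z)y_n
  R(z) = (1 + 6/7z)/(1 − 1/7z).

Solve |R(x)|<1 on ℝ⁻.
x=-1.7: |R|=0.3678
R=−1: 1+6/7x = −1+1/7x ⇒ -5/7x=2 ⇒ x=2/(-5/7)=-2.8000
Confirm numerically:
  x=-2.172: |R|=0.65765 <1
  x=-2.161: |R|=0.65124 <1
  x=-1.795: |R|=0.42865 <1
  x=-1.555: |R|=0.27236 <1
  x=-3.182: |R|=1.18759 >1
  x=-2.988: |R|=1.09411 >1
Interval (-2.8000, 0).

z* = -2.8000.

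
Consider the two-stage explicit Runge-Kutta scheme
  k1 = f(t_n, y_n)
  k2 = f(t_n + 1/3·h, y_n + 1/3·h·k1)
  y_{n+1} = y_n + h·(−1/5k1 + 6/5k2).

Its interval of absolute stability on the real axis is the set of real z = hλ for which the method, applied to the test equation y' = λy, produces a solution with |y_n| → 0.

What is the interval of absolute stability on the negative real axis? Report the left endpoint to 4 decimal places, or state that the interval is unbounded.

(-2.5000, 0).

Test eqn y'=λy, z=hλ:
  k1=λy_n ⇒ h·k1=z·y_n;  k2=λ(1+1/3z)y_n ⇒ h·k2=z(1+1/3z)y_n
  y_{n+1}/y_n = 1 − 1/5z + 6/5z(1+1/3z) = 1 + z + 2/5z²
  R(z) = 1 + z + 2/5z².

Find x<0 with |R(x)|<1.
x=-0.5: |R|=0.6000
R=1: x+2/5x²=0 ⇒ x=−5/2=-2.5000; min R=1−1/(4·2/5)=0.3750>−1
Confirm numerically:
  x=-2.191: |R|=0.72919 <1
  x=-1.877: |R|=0.53225 <1
  x=-1.872: |R|=0.52975 <1
  x=-1.848: |R|=0.51804 <1
  x=-3.062: |R|=1.68834 >1
  x=-2.971: |R|=1.55974 >1
  x=-2.695: |R|=1.21021 >1
Stable set (-2.5000, 0).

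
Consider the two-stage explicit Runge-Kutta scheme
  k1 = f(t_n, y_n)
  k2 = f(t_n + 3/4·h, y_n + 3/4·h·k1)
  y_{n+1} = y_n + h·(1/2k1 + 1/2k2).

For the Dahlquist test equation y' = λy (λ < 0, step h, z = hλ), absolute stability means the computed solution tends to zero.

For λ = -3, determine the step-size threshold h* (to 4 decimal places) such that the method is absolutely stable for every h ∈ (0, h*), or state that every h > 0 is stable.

(-2.6667,0); λ=-3 ⇒ h* = (8/3)/3 = 0.8889.

On y'=λy, z=hλ:
  k1=λy_n ⇒ h·k1=z·y_n;  k2=λ(1+3/4z)y_n ⇒ h·k2=z(1+3/4z)y_n
  y_{n+1}/y_n = 1 + 1/2z + 1/2z(1+3/4z) = 1 + z + 3/8z²
  so R(z) = 1 + z + 3/8z².

Find x<0 with |R(x)|<1.
x=-1.66: |R|=0.3733
R=1: x+3/8x²=0 ⇒ x=−8/3=-2.6667; min R=1−1/(4·3/8)=0.3333>−1
Confirm numerically:
  x=-2.099: |R|=0.55318 <1
  x=-2.093: |R|=0.54974 <1
  x=-2.002: |R|=0.50100 <1
  x=-1.786: |R|=0.41017 <1
  x=-3.077: |R|=1.47347 >1
  x=-2.972: |R|=1.34029 >1
  x=-2.795: |R|=1.13451 >1
Interval (-2.6667, 0).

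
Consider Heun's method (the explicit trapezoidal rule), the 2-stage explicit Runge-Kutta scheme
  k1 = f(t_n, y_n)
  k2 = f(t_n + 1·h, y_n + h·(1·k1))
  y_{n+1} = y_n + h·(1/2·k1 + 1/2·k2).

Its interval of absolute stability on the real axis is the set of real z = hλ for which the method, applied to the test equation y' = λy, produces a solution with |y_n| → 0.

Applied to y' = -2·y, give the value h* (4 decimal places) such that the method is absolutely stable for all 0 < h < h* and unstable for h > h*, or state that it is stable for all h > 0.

(-2.0000,0); λ=-2 ⇒ h* = 1.0000.

Set f=λy, z=hλ:
  order 2, 2-stage ⇒ R(z)=1+z+z^2/2
  (e.g. R(-1.54)=0.64580, |R|=0.64580)

Find x<0 with |R(x)|<1.
x=-1.54: |R|=0.6458
|R(-2.23)|=1.2565 |R(-1.92)|=0.9232 |R(-1.12)|=0.5072
Bisect:
  x_lo=-2.8360 |R|=2.1854  x_hi=-0.3281 |R|=0.7258
  mid=-1.58202 |R|=0.66937 →hi
  mid=-2.20901 |R|=1.23085 →lo
  mid=-1.89551 |R|=0.90097 →hi
  mid=-2.05226 |R|=1.05363 →lo
  mid=-1.97389 |R|=0.97423 →hi
  mid=-2.01307 |R|=1.01316 →lo
  mid=-1.99348 |R|=0.99350 →hi
  mid=-2.00328 |R|=1.00328 →lo
  ...
  [-2.00006,-1.99991] ⇒ x*=-2.0000
Stable set (-2.0000, 0).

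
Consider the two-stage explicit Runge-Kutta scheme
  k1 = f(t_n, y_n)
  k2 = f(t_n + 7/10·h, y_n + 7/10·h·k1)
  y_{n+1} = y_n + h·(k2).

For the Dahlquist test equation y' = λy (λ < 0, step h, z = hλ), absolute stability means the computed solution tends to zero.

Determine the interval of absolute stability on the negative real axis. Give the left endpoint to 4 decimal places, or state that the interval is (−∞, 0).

On y'=λy, z=hλ:
  k1=λy_n ⇒ h·k1=z·y_n;  k2=λ(1+7/10z)y_n ⇒ h·k2=z(1+7/10z)y_n
  y_{n+1}/y_n = 1 + z(1+7/10z) = 1 + z + 7/10z²
  so R(z) = 1 + z + 7/10z².

Need |R(x)|<1, x<0.
x=-1.79: |R|=1.4529
R=1: x+7/10x²=0 ⇒ x=−10/7=-1.4286; min R=1−1/(4·7/10)=0.6429>−1
Confirm numerically:
  x=-1.362: |R|=0.93653 <1
  x=-1.144: |R|=0.77212 <1
  x=-0.995: |R|=0.69802 <1
  x=-1.988: |R|=1.77850 >1
  x=-1.792: |R|=1.45588 >1
  x=-1.491: |R|=1.06516 >1
Stable set (-1.4286, 0).

(-1.4286, 0).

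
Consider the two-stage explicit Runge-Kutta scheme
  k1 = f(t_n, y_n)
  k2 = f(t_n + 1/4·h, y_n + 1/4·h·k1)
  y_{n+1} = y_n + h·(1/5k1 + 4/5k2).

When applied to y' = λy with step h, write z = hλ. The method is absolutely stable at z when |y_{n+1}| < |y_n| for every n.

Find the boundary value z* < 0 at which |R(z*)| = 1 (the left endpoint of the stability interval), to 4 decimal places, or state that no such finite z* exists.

left endpoint -5.0000.

With y'=λy (z=hλ):
  k1=λy_n ⇒ h·k1=z·y_n;  k2=λ(1+1/4z)y_n ⇒ h·k2=z(1+1/4z)y_n
  y_{n+1}/y_n = 1 + 1/5z + 4/5z(1+1/4z) = 1 + z + 1/5z²
  so R(z) = 1 + z + 1/5z².

Boundary: |R(x)|=1, x<0.
x=-0.35: |R|=0.6745
R=1: x+1/5x²=0 ⇒ x=−5=-5.0000; min R=1−1/(4·1/5)=-0.2500>−1
Confirm numerically:
  x=-4.359: |R|=0.44118 <1
  x=-3.251: |R|=0.13720 <1
  x=-2.268: |R|=0.23924 <1
  x=-5.313: |R|=1.33259 >1
  x=-5.023: |R|=1.02311 >1
Stable set (-5.0000, 0).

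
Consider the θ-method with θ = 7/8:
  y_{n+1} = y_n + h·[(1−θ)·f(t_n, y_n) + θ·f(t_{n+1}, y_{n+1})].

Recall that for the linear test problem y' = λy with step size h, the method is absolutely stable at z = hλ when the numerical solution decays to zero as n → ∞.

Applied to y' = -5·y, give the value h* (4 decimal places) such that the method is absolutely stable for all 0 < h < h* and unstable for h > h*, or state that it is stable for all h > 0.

unbounded; (−∞, 0). Any h>0 works for λ=-5.

Set f=λy, z=hλ:
  y_{n+1} = y_n + z·[1/8·y_n + 7/8·y_{n+1}] ⇒ (1 − 7/8z)y_{n+1} = (1 + 1/8z)y_n
  Hence R(z) = (1 + 1/8z)/(1 − 7/8z).

Find x<0 with |R(x)|<1.
x=-1.04: |R|=0.4555
x=-2: |R|=0.2727
x=-10: |R|=0.0256
x=-100: |R|=0.1299
θ=7/8≥1/2 ⇒ |1+1/8x|<|1−7/8x| ∀x<0 ⇒ unbounded interval.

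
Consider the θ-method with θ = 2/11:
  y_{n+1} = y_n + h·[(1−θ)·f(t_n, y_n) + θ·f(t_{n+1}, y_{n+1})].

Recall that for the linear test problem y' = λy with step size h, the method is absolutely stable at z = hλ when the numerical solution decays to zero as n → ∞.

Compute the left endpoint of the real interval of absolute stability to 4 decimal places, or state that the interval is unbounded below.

left endpoint -3.1429.

Test eqn y'=λy, z=hλ:
  y_{n+1} = y_n + z·[9/11·y_n + 2/11·y_{n+1}] ⇒ (1 − 2/11z)y_{n+1} = (1 + 9/11z)y_n
  R(z) = (1 + 9/11z)/(1 − 2/11z).

Solve |R(x)|<1 on ℝ⁻.
x=-1.07: |R|=0.1043
R=−1: 1+9/11x = −1+2/11x ⇒ -7/11x=2 ⇒ x=2/(-7/11)=-3.1429
Confirm numerically:
  x=-2.855: |R|=0.87941 <1
  x=-2.653: |R|=0.78971 <1
  x=-2.451: |R|=0.69545 <1
  x=-2.193: |R|=0.56785 <1
  x=-3.592: |R|=1.17290 >1
  x=-3.166: |R|=1.00935 >1
So |R|<1 on (-3.1429, 0).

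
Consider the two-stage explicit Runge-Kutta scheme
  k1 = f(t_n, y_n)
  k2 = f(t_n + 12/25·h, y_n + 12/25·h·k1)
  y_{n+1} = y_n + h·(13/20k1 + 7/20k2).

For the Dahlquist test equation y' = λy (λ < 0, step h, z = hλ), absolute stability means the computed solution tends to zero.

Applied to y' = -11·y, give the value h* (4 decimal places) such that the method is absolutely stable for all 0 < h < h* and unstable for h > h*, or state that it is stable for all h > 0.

(-5.9524,0); λ=-11 ⇒ h* = (125/21)/11 = 0.5411.

Test eqn y'=λy, z=hλ:
  k1=λy_n ⇒ h·k1=z·y_n;  k2=λ(1+12/25z)y_n ⇒ h·k2=z(1+12/25z)y_n
  y_{n+1}/y_n = 1 + 13/20z + 7/20z(1+12/25z) = 1 + z + 21/125z²
  ⇒ R(z) = 1 + z + 21/125z².

Find x<0 with |R(x)|<1.
x=-0.38: |R|=0.6443
R=1: x+21/125x²=0 ⇒ x=−125/21=-5.9524; min R=1−1/(4·21/125)=-0.4881>−1
Confirm numerically:
  x=-4.391: |R|=0.15181 <1
  x=-3.752: |R|=0.38698 <1
  x=-3.248: |R|=0.47568 <1
  x=-3.174: |R|=0.48152 <1
  x=-6.440: |R|=1.52756 >1
  x=-6.186: |R|=1.24279 >1
So |R|<1 on (-5.9524, 0).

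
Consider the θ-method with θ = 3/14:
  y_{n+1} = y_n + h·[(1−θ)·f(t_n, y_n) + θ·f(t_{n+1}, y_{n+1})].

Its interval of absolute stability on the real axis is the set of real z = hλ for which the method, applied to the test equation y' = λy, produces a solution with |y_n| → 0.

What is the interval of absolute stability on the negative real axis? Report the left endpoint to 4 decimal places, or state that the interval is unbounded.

(-3.5000, 0).

Set f=λy, z=hλ:
  y_{n+1} = y_n + z·[11/14·y_n + 3/14·y_{n+1}] ⇒ (1 − 3/14z)y_{n+1} = (1 + 11/14z)y_n
  Hence R(z) = (1 + 11/14z)/(1 − 3/14z).

Boundary: |R(x)|=1, x<0.
x=-0.7: |R|=0.3913
R=−1: 1+11/14x = −1+3/14x ⇒ -4/7x=2 ⇒ x=2/(-4/7)=-3.5000
Confirm numerically:
  x=-3.198: |R|=0.89760 <1
  x=-2.698: |R|=0.70960 <1
  x=-2.185: |R|=0.48820 <1
  x=-3.861: |R|=1.11289 >1
  x=-3.801: |R|=1.09479 >1
So |R|<1 on (-3.5000, 0).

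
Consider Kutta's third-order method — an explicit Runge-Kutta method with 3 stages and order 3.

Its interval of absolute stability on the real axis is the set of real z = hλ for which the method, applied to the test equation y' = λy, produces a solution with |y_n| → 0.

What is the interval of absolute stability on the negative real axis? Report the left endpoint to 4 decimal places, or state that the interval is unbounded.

(-2.5127, 0).

With y'=λy (z=hλ):
  order 3, 3-stage ⇒ R(z)=1+z+z^2/2+z^3/6
  (e.g. R(-0.49)=0.61044, |R|=0.61044)

Boundary: |R(x)|=1, x<0.
x=-0.49: |R|=0.6104
|R(-2.52)|=1.0120 |R(-1.37)|=0.1399 |R(-1.08)|=0.2932
Bisect:
  x_lo=-2.9615 |R|=1.9053  x_hi=-0.1953 |R|=0.8225
  mid=-1.57842 |R|=0.01187 →hi
  mid=-2.26997 |R|=0.64302 →hi
  mid=-2.61575 |R|=1.17756 →lo
  mid=-2.44286 |R|=0.88873 →hi
  mid=-2.52930 |R|=1.02743 →lo
  mid=-2.48608 |R|=0.95669 →hi
  mid=-2.50769 |R|=0.99171 →hi
  mid=-2.51850 |R|=1.00948 →lo
  ...
  [-2.51276,-2.51259] ⇒ x*=-2.5127
So |R|<1 on (-2.5127, 0).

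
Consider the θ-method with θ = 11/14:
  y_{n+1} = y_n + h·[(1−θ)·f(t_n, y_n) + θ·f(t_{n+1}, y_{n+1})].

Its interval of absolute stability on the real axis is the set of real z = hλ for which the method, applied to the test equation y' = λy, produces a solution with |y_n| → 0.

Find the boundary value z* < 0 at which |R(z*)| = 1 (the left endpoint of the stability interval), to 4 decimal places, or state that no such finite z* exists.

interval (−∞, 0).

With y'=λy (z=hλ):
  y_{n+1} = y_n + z·[3/14·y_n + 11/14·y_{n+1}] ⇒ (1 − 11/14z)y_{n+1} = (1 + 3/14z)y_n
  Hence R(z) = (1 + 3/14z)/(1 − 11/14z).

Need |R(x)|<1, x<0.
x=-1.06: |R|=0.4217
x=-2: |R|=0.2222
x=-10: |R|=0.1290
x=-100: |R|=0.2567
θ=11/14≥1/2 ⇒ |1+3/14x|<|1−11/14x| ∀x<0 ⇒ unbounded interval.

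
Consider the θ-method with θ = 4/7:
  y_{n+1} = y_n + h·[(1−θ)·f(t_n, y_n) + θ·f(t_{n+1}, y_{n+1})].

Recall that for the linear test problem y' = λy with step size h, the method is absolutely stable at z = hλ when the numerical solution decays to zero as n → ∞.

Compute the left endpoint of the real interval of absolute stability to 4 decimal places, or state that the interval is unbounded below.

On y'=λy, z=hλ:
  y_{n+1} = y_n + z·[3/7·y_n + 4/7·y_{n+1}] ⇒ (1 − 4/7z)y_{n+1} = (1 + 3/7z)y_n
  Hence R(z) = (1 + 3/7z)/(1 − 4/7z).

Solve |R(x)|<1 on ℝ⁻.
x=-0.46: |R|=0.6357
x=-2: |R|=0.0667
x=-10: |R|=0.4894
x=-100: |R|=0.7199
θ=4/7≥1/2 ⇒ |1+3/7x|<|1−4/7x| ∀x<0 ⇒ interval (−∞,0).

interval (−∞, 0).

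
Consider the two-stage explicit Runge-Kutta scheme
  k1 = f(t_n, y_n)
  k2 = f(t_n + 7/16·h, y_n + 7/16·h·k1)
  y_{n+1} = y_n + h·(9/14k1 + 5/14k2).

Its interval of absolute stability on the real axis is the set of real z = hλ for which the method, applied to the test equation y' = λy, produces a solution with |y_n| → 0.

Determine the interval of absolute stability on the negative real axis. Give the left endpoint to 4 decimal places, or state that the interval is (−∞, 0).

Set f=λy, z=hλ:
  k1=λy_n ⇒ h·k1=z·y_n;  k2=λ(1+7/16z)y_n ⇒ h·k2=z(1+7/16z)y_n
  y_{n+1}/y_n = 1 + 9/14z + 5/14z(1+7/16z) = 1 + z + 5/32z²
  R(z) = 1 + z + 5/32z².

Boundary: |R(x)|=1, x<0.
x=-0.35: |R|=0.6691
R=1: x+5/32x²=0 ⇒ x=−32/5=-6.4000; min R=1−1/(4·5/32)=-0.6000>−1
Confirm numerically:
  x=-3.716: |R|=0.55840 <1
  x=-3.643: |R|=0.56934 <1
  x=-3.513: |R|=0.58469 <1
  x=-2.645: |R|=0.55187 <1
  x=-6.670: |R|=1.28139 >1
  x=-6.520: |R|=1.12225 >1
Interval (-6.4000, 0).

z∈(-6.4000,0).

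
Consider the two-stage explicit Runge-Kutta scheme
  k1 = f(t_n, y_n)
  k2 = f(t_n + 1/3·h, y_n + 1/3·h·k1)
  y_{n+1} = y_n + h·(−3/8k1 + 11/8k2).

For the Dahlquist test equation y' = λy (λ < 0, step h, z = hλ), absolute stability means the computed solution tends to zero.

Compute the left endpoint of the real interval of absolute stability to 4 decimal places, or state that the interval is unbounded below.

left endpoint -2.1818.

On y'=λy, z=hλ:
  k1=λy_n ⇒ h·k1=z·y_n;  k2=λ(1+1/3z)y_n ⇒ h·k2=z(1+1/3z)y_n
  y_{n+1}/y_n = 1 − 3/8z + 11/8z(1+1/3z) = 1 + z + 11/24z²
  R(z) = 1 + z + 11/24z².

Boundary: |R(x)|=1, x<0.
x=-0.89: |R|=0.4730
R=1: x+11/24x²=0 ⇒ x=−24/11=-2.1818; min R=1−1/(4·11/24)=0.4545>−1
Confirm numerically:
  x=-2.036: |R|=0.86393 <1
  x=-1.629: |R|=0.58725 <1
  x=-1.624: |R|=0.58480 <1
  x=-0.922: |R|=0.46762 <1
  x=-2.696: |R|=1.63536 >1
  x=-2.356: |R|=1.18809 >1
  x=-2.240: |R|=1.05973 >1
So |R|<1 on (-2.1818, 0).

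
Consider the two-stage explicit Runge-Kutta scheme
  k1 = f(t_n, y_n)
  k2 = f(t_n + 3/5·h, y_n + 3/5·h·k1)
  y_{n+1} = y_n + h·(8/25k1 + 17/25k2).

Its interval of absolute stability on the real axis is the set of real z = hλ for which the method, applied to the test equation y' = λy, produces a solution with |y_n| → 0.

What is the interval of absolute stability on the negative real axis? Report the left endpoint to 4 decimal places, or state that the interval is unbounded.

z∈(-2.4510,0).

Test eqn y'=λy, z=hλ:
  k1=λy_n ⇒ h·k1=z·y_n;  k2=λ(1+3/5z)y_n ⇒ h·k2=z(1+3/5z)y_n
  y_{n+1}/y_n = 1 + 8/25z + 17/25z(1+3/5z) = 1 + z + 51/125z²
  Hence R(z) = 1 + z + 51/125z².

Find x<0 with |R(x)|<1.
x=-0.58: |R|=0.5573
R=1: x+51/125x²=0 ⇒ x=−125/51=-2.4510; min R=1−1/(4·51/125)=0.3873>−1
Confirm numerically:
  x=-2.279: |R|=0.84009 <1
  x=-1.629: |R|=0.45369 <1
  x=-1.554: |R|=0.43129 <1
  x=-2.654: |R|=1.21984 >1
  x=-2.621: |R|=1.18181 >1
So |R|<1 on (-2.4510, 0).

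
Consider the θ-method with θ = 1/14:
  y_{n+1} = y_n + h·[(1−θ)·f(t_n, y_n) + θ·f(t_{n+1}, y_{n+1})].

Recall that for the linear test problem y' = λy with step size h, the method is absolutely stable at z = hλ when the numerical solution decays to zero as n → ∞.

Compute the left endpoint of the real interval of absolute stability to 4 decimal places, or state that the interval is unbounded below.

With y'=λy (z=hλ):
  y_{n+1} = y_n + z·[13/14·y_n + 1/14·y_{n+1}] ⇒ (1 − 1/14z)y_{n+1} = (1 + 13/14z)y_n
  Hence R(z) = (1 + 13/14z)/(1 − 1/14z).

Solve |R(x)|<1 on ℝ⁻.
x=-1.63: |R|=0.4600
R=−1: 1+13/14x = −1+1/14x ⇒ -6/7x=2 ⇒ x=2/(-6/7)=-2.3333
Confirm numerically:
  x=-2.256: |R|=0.94291 <1
  x=-1.755: |R|=0.55950 <1
  x=-1.311: |R|=0.19875 <1
  x=-0.984: |R|=0.08062 <1
  x=-2.526: |R|=1.13990 >1
  x=-2.476: |R|=1.10391 >1
So |R|<1 on (-2.3333, 0).

z* = -2.3333.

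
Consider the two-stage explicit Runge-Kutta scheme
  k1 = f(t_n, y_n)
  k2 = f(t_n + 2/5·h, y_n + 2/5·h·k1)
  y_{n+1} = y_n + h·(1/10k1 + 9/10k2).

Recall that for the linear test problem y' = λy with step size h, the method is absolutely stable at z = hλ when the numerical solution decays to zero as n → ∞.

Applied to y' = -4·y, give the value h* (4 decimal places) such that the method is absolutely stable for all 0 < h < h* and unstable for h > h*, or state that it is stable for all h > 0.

(-2.7778,0); λ=-4 ⇒ h* = (25/9)/4 = 0.6944.

Set f=λy, z=hλ:
  k1=λy_n ⇒ h·k1=z·y_n;  k2=λ(1+2/5z)y_n ⇒ h·k2=z(1+2/5z)y_n
  y_{n+1}/y_n = 1 + 1/10z + 9/10z(1+2/5z) = 1 + z + 9/25z²
  ⇒ R(z) = 1 + z + 9/25z².

Need |R(x)|<1, x<0.
x=-1.66: |R|=0.3320
R=1: x+9/25x²=0 ⇒ x=−25/9=-2.7778; min R=1−1/(4·9/25)=0.3056>−1
Confirm numerically:
  x=-2.591: |R|=0.82578 <1
  x=-2.525: |R|=0.77022 <1
  x=-1.678: |R|=0.33565 <1
  x=-1.359: |R|=0.30588 <1
  x=-3.036: |R|=1.28223 >1
  x=-2.938: |R|=1.16946 >1
Interval (-2.7778, 0).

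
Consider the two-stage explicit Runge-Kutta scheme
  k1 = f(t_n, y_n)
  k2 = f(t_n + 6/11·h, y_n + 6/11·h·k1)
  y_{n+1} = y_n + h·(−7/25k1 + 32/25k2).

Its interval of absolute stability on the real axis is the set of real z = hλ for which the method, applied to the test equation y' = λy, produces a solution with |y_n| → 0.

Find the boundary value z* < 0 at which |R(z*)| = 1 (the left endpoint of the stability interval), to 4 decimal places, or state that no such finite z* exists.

left endpoint -1.4323.

With y'=λy (z=hλ):
  k1=λy_n ⇒ h·k1=z·y_n;  k2=λ(1+6/11z)y_n ⇒ h·k2=z(1+6/11z)y_n
  y_{n+1}/y_n = 1 − 7/25z + 32/25z(1+6/11z) = 1 + z + 192/275z²
  so R(z) = 1 + z + 192/275z².

Solve |R(x)|<1 on ℝ⁻.
x=-0.44: |R|=0.6952
R=1: x+192/275x²=0 ⇒ x=−275/192=-1.4323; min R=1−1/(4·192/275)=0.6419>−1
Confirm numerically:
  x=-0.839: |R|=0.65246 <1
  x=-0.765: |R|=0.64359 <1
  x=-0.747: |R|=0.64259 <1
  x=-1.641: |R|=1.23912 >1
  x=-1.571: |R|=1.15214 >1
  x=-1.539: |R|=1.11466 >1
Stable set (-1.4323, 0).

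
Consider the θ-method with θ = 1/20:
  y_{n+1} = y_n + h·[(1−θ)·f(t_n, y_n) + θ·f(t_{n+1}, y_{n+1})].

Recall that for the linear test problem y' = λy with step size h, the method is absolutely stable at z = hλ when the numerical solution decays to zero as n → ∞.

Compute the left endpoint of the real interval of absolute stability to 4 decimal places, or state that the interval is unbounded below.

z* = -2.2222.

Test eqn y'=λy, z=hλ:
  y_{n+1} = y_n + z·[19/20·y_n + 1/20·y_{n+1}] ⇒ (1 − 1/20z)y_{n+1} = (1 + 19/20z)y_n
  R(z) = (1 + 19/20z)/(1 − 1/20z).

Need |R(x)|<1, x<0.
x=-1.6: |R|=0.4815
R=−1: 1+19/20x = −1+1/20x ⇒ -9/10x=2 ⇒ x=2/(-9/10)=-2.2222
Confirm numerically:
  x=-2.157: |R|=0.94701 <1
  x=-2.091: |R|=0.89308 <1
  x=-1.077: |R|=0.02197 <1
  x=-2.777: |R|=1.43842 >1
  x=-2.699: |R|=1.37808 >1
So |R|<1 on (-2.2222, 0).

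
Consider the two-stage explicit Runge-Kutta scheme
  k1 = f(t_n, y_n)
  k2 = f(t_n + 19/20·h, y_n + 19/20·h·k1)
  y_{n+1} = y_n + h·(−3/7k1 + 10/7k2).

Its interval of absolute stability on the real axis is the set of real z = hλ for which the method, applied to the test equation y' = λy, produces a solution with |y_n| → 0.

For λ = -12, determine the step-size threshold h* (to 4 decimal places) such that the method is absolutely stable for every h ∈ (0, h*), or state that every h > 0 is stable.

With y'=λy (z=hλ):
  k1=λy_n ⇒ h·k1=z·y_n;  k2=λ(1+19/20z)y_n ⇒ h·k2=z(1+19/20z)y_n
  y_{n+1}/y_n = 1 − 3/7z + 10/7z(1+19/20z) = 1 + z + 19/14z²
  so R(z) = 1 + z + 19/14z².

Boundary: |R(x)|=1, x<0.
x=-1.27: |R|=1.9189
R=1: x+19/14x²=0 ⇒ x=−14/19=-0.7368; min R=1−1/(4·19/14)=0.8158>−1
Confirm numerically:
  x=-0.576: |R|=0.87427 <1
  x=-0.553: |R|=0.86203 <1
  x=-0.440: |R|=0.82274 <1
  x=-0.340: |R|=0.81689 <1
  x=-0.946: |R|=1.26853 >1
  x=-0.803: |R|=1.07210 >1
Stable set (-0.7368, 0).

(-0.7368,0); λ=-12 ⇒ h* = (14/19)/12 = 0.0614.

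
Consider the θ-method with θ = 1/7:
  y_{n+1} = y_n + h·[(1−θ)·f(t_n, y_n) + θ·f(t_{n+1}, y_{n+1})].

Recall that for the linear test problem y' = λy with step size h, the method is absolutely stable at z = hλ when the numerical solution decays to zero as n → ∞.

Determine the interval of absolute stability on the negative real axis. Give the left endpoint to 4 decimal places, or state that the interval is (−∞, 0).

With y'=λy (z=hλ):
  y_{n+1} = y_n + z·[6/7·y_n + 1/7·y_{n+1}] ⇒ (1 − 1/7z)y_{n+1} = (1 + 6/7z)y_n
  so R(z) = (1 + 6/7z)/(1 − 1/7z).

Find x<0 with |R(x)|<1.
x=-0.55: |R|=0.4901
R=−1: 1+6/7x = −1+1/7x ⇒ -5/7x=2 ⇒ x=2/(-5/7)=-2.8000
Confirm numerically:
  x=-2.756: |R|=0.97745 <1
  x=-2.208: |R|=0.67854 <1
  x=-2.034: |R|=0.57605 <1
  x=-1.973: |R|=0.53917 <1
  x=-3.074: |R|=1.13599 >1
  x=-3.012: |R|=1.10587 >1
  x=-2.951: |R|=1.07587 >1
Stable set (-2.8000, 0).

z∈(-2.8000,0).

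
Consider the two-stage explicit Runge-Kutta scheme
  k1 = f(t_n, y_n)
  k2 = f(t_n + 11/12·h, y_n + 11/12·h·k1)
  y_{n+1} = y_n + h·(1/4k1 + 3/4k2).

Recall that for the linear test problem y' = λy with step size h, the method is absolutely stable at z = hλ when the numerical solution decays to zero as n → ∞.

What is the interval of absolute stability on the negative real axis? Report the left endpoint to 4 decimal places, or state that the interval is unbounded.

z∈(-1.4545,0).

Test eqn y'=λy, z=hλ:
  k1=λy_n ⇒ h·k1=z·y_n;  k2=λ(1+11/12z)y_n ⇒ h·k2=z(1+11/12z)y_n
  y_{n+1}/y_n = 1 + 1/4z + 3/4z(1+11/12z) = 1 + z + 11/16z²
  R(z) = 1 + z + 11/16z².

Need |R(x)|<1, x<0.
x=-0.49: |R|=0.6751
R=1: x+11/16x²=0 ⇒ x=−16/11=-1.4545; min R=1−1/(4·11/16)=0.6364>−1
Confirm numerically:
  x=-1.252: |R|=0.82566 <1
  x=-1.085: |R|=0.72434 <1
  x=-1.019: |R|=0.69487 <1
  x=-0.818: |R|=0.64202 <1
  x=-1.610: |R|=1.17207 >1
  x=-1.486: |R|=1.03213 >1
Stable set (-1.4545, 0).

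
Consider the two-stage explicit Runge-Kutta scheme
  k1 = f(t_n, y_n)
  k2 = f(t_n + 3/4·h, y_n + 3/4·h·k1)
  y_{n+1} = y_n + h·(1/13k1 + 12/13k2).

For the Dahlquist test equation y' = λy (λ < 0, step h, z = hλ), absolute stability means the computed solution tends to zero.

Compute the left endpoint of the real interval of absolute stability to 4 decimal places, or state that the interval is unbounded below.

Test eqn y'=λy, z=hλ:
  k1=λy_n ⇒ h·k1=z·y_n;  k2=λ(1+3/4z)y_n ⇒ h·k2=z(1+3/4z)y_n
  y_{n+1}/y_n = 1 + 1/13z + 12/13z(1+3/4z) = 1 + z + 9/13z²
  R(z) = 1 + z + 9/13z².

Boundary: |R(x)|=1, x<0.
x=-0.96: |R|=0.6780
R=1: x+9/13x²=0 ⇒ x=−13/9=-1.4444; min R=1−1/(4·9/13)=0.6389>−1
Confirm numerically:
  x=-1.227: |R|=0.81529 <1
  x=-0.874: |R|=0.65484 <1
  x=-0.750: |R|=0.63942 <1
  x=-0.618: |R|=0.64641 <1
  x=-1.979: |R|=1.73238 >1
  x=-1.543: |R|=1.10528 >1
  x=-1.494: |R|=1.05126 >1
Interval (-1.4444, 0).

left endpoint -1.4444.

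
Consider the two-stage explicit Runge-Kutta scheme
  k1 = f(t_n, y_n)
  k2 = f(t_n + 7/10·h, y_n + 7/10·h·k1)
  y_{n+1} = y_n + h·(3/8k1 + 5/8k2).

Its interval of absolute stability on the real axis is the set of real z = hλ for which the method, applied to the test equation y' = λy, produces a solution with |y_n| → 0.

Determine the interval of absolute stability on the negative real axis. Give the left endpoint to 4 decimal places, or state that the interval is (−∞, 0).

With y'=λy (z=hλ):
  k1=λy_n ⇒ h·k1=z·y_n;  k2=λ(1+7/10z)y_n ⇒ h·k2=z(1+7/10z)y_n
  y_{n+1}/y_n = 1 + 3/8z + 5/8z(1+7/10z) = 1 + z + 7/16z²
  Hence R(z) = 1 + z + 7/16z².

Solve |R(x)|<1 on ℝ⁻.
x=-1.09: |R|=0.4298
R=1: x+7/16x²=0 ⇒ x=−16/7=-2.2857; min R=1−1/(4·7/16)=0.4286>−1
Confirm numerically:
  x=-1.737: |R|=0.58301 <1
  x=-1.587: |R|=0.51487 <1
  x=-1.482: |R|=0.47889 <1
  x=-1.023: |R|=0.43486 <1
  x=-2.813: |R|=1.64892 >1
  x=-2.769: |R|=1.58547 >1
  x=-2.344: |R|=1.05977 >1
So |R|<1 on (-2.2857, 0).

z∈(-2.2857,0).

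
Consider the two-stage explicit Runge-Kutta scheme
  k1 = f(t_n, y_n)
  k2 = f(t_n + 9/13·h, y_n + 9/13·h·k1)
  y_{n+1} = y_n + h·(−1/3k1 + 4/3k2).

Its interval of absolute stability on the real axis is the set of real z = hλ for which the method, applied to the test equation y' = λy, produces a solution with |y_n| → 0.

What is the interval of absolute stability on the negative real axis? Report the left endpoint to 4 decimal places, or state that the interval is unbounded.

On y'=λy, z=hλ:
  k1=λy_n ⇒ h·k1=z·y_n;  k2=λ(1+9/13z)y_n ⇒ h·k2=z(1+9/13z)y_n
  y_{n+1}/y_n = 1 − 1/3z + 4/3z(1+9/13z) = 1 + z + 12/13z²
  so R(z) = 1 + z + 12/13z².

Solve |R(x)|<1 on ℝ⁻.
x=-0.97: |R|=0.8985
R=1: x+12/13x²=0 ⇒ x=−13/12=-1.0833; min R=1−1/(4·12/13)=0.7292>−1
Confirm numerically:
  x=-0.810: |R|=0.79563 <1
  x=-0.723: |R|=0.75952 <1
  x=-0.687: |R|=0.74866 <1
  x=-0.502: |R|=0.73062 <1
  x=-1.671: |R|=1.90645 >1
  x=-1.305: |R|=1.26702 >1
  x=-1.236: |R|=1.17418 >1
Stable set (-1.0833, 0).

(-1.0833, 0).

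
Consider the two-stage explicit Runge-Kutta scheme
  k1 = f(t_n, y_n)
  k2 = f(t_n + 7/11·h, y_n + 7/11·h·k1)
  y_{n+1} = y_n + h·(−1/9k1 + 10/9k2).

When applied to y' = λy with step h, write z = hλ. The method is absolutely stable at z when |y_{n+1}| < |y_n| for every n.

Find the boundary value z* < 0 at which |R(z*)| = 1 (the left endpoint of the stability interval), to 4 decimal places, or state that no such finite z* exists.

z* = -1.4143.

With y'=λy (z=hλ):
  k1=λy_n ⇒ h·k1=z·y_n;  k2=λ(1+7/11z)y_n ⇒ h·k2=z(1+7/11z)y_n
  y_{n+1}/y_n = 1 − 1/9z + 10/9z(1+7/11z) = 1 + z + 70/99z²
  so R(z) = 1 + z + 70/99z².

Solve |R(x)|<1 on ℝ⁻.
x=-0.75: |R|=0.6477
R=1: x+70/99x²=0 ⇒ x=−99/70=-1.4143; min R=1−1/(4·70/99)=0.6464>−1
Confirm numerically:
  x=-1.363: |R|=0.95057 <1
  x=-1.043: |R|=0.72619 <1
  x=-0.958: |R|=0.69092 <1
  x=-0.688: |R|=0.64669 <1
  x=-1.845: |R|=1.56189 >1
  x=-1.731: |R|=1.38764 >1
Stable set (-1.4143, 0).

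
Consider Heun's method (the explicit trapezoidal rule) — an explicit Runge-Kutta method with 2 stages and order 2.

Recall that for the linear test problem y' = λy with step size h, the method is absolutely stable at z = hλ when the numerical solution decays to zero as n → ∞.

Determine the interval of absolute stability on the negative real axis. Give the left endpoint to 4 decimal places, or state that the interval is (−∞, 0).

(-2.0000, 0).

On y'=λy, z=hλ:
  order 2, 2-stage ⇒ R(z)=1+z+z^2/2
  (e.g. R(-0.8)=0.52000, |R|=0.52000)

Solve |R(x)|<1 on ℝ⁻.
x=-0.8: |R|=0.5200
|R(-2.03)|=1.0304 |R(-1.23)|=0.5264 |R(-1.2)|=0.5200
Bisect:
  x_lo=-2.6197 |R|=1.8117  x_hi=-0.3656 |R|=0.7013
  mid=-1.49264 |R|=0.62135 →hi
  mid=-2.05618 |R|=1.05776 →lo
  mid=-1.77441 |R|=0.79986 →hi
  mid=-1.91530 |R|=0.91889 →hi
  mid=-1.98574 |R|=0.98584 →hi
  mid=-2.02096 |R|=1.02118 →lo
  mid=-2.00335 |R|=1.00336 →lo
  ...
  [-2.00005,-1.99991] ⇒ x*=-2.0000
Interval (-2.0000, 0).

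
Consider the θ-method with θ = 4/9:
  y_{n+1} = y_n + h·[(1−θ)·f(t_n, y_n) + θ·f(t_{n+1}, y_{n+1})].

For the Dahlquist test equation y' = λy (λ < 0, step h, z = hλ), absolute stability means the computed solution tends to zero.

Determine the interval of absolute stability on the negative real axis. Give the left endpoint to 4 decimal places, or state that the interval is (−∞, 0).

Set f=λy, z=hλ:
  y_{n+1} = y_n + z·[5/9·y_n + 4/9·y_{n+1}] ⇒ (1 − 4/9z)y_{n+1} = (1 + 5/9z)y_n
  R(z) = (1 + 5/9z)/(1 − 4/9z).

Find x<0 with |R(x)|<1.
x=-0.65: |R|=0.4957
R=−1: 1+5/9x = −1+4/9x ⇒ -1/9x=2 ⇒ x=2/(-1/9)=-18.0000
Confirm numerically:
  x=-14.236: |R|=0.94292 <1
  x=-11.156: |R|=0.87237 <1
  x=-10.514: |R|=0.85338 <1
  x=-8.133: |R|=0.76242 <1
  x=-18.546: |R|=1.00656 >1
  x=-18.455: |R|=1.00549 >1
So |R|<1 on (-18.0000, 0).

z∈(-18.0000,0).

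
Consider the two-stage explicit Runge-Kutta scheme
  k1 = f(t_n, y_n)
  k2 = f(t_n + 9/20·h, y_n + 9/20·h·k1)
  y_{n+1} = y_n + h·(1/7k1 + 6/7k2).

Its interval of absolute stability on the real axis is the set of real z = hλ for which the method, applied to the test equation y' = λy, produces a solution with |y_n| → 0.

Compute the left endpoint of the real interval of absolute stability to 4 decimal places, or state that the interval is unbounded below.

left endpoint -2.5926.

Set f=λy, z=hλ:
  k1=λy_n ⇒ h·k1=z·y_n;  k2=λ(1+9/20z)y_n ⇒ h·k2=z(1+9/20z)y_n
  y_{n+1}/y_n = 1 + 1/7z + 6/7z(1+9/20z) = 1 + z + 27/70z²
  ⇒ R(z) = 1 + z + 27/70z².

Solve |R(x)|<1 on ℝ⁻.
x=-1.66: |R|=0.4029
R=1: x+27/70x²=0 ⇒ x=−70/27=-2.5926; min R=1−1/(4·27/70)=0.3519>−1
Confirm numerically:
  x=-2.533: |R|=0.94178 <1
  x=-1.968: |R|=0.52588 <1
  x=-1.658: |R|=0.40231 <1
  x=-1.539: |R|=0.37457 <1
  x=-3.129: |R|=1.64739 >1
  x=-2.706: |R|=1.11837 >1
  x=-2.628: |R|=1.03589 >1
So |R|<1 on (-2.5926, 0).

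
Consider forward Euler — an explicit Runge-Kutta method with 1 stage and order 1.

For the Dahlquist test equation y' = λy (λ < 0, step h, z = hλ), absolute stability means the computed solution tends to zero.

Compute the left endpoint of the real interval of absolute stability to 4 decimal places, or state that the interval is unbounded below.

z* = -2.0000.

With y'=λy (z=hλ):
  order 1, 1-stage ⇒ R(z)=1+z
  (e.g. R(-0.64)=0.36000, |R|=0.36000)

Boundary: |R(x)|=1, x<0.
x=-0.64: |R|=0.3600
|R(-2.19)|=1.1900 |R(-2.12)|=1.1200 |R(-0.74)|=0.2600
Bisect:
  x_lo=-2.8301 |R|=1.8301  x_hi=-0.2196 |R|=0.7804
  mid=-1.52485 |R|=0.52485 →hi
  mid=-2.17748 |R|=1.17748 →lo
  mid=-1.85117 |R|=0.85117 →hi
  mid=-2.01432 |R|=1.01432 →lo
  mid=-1.93275 |R|=0.93275 →hi
  mid=-1.97353 |R|=0.97353 →hi
  mid=-1.99393 |R|=0.99393 →hi
  mid=-2.00413 |R|=1.00413 →lo
  mid=-1.99903 |R|=0.99903 →hi
  mid=-2.00158 |R|=1.00158 →lo
  ...
  [-2.00014,-1.99998] ⇒ x*=-2.0000
So |R|<1 on (-2.0000, 0).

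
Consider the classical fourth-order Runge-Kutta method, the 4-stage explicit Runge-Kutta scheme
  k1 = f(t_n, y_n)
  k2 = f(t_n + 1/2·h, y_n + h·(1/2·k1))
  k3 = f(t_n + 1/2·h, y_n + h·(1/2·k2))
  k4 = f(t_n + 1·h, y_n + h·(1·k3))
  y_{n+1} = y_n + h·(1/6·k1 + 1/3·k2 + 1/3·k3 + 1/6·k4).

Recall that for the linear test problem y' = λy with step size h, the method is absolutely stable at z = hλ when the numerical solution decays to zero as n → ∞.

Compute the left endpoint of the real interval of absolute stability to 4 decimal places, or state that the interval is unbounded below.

Test eqn y'=λy, z=hλ:
  order 4, 4-stage ⇒ R(z)=1+z+z^2/2+z^3/6+z^4/24
  (e.g. R(-0.47)=0.62518, |R|=0.62518)

Find x<0 with |R(x)|<1.
x=-0.47: |R|=0.6252
|R(-2.12)|=0.3808 |R(-1.11)|=0.3414 |R(-0.55)|=0.5773
Bisect:
  x_lo=-3.4436 |R|=2.5389  x_hi=-0.3824 |R|=0.6823
  mid=-1.91300 |R|=0.30801 →hi
  mid=-2.67830 |R|=0.85031 →hi
  mid=-3.06095 |R|=1.50161 →lo
  mid=-2.86962 |R|=1.13476 →lo
  mid=-2.77396 |R|=0.98304 →hi
  mid=-2.82179 |R|=1.05643 →lo
  mid=-2.79787 |R|=1.01913 →lo
  mid=-2.78592 |R|=1.00094 →lo
  ...
  [-2.78536,-2.78517] ⇒ x*=-2.7853
Stable set (-2.7853, 0).

z* = -2.7853.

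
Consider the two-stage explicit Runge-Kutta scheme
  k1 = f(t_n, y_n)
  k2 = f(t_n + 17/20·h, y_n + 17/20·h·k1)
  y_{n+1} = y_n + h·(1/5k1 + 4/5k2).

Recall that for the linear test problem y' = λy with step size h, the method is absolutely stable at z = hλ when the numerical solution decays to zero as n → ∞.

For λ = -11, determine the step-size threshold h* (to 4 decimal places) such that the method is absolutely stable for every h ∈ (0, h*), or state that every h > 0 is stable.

Test eqn y'=λy, z=hλ:
  k1=λy_n ⇒ h·k1=z·y_n;  k2=λ(1+17/20z)y_n ⇒ h·k2=z(1+17/20z)y_n
  y_{n+1}/y_n = 1 + 1/5z + 4/5z(1+17/20z) = 1 + z + 17/25z²
  Hence R(z) = 1 + z + 17/25z².

Solve |R(x)|<1 on ℝ⁻.
x=-1.78: |R|=1.3745
R=1: x+17/25x²=0 ⇒ x=−25/17=-1.4706; min R=1−1/(4·17/25)=0.6324>−1
Confirm numerically:
  x=-1.248: |R|=0.81110 <1
  x=-1.228: |R|=0.79743 <1
  x=-1.009: |R|=0.68330 <1
  x=-1.911: |R|=1.57231 >1
  x=-1.658: |R|=1.21130 >1
  x=-1.632: |R|=1.17913 >1
Stable set (-1.4706, 0).

(-1.4706,0); λ=-11 ⇒ h* = (25/17)/11 = 0.1337.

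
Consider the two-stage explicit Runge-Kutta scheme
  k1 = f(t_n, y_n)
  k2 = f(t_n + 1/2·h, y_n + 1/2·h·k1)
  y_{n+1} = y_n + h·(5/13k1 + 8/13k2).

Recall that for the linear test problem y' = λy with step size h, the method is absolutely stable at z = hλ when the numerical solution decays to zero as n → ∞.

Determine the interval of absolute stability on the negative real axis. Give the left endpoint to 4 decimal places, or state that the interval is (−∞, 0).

Set f=λy, z=hλ:
  k1=λy_n ⇒ h·k1=z·y_n;  k2=λ(1+1/2z)y_n ⇒ h·k2=z(1+1/2z)y_n
  y_{n+1}/y_n = 1 + 5/13z + 8/13z(1+1/2z) = 1 + z + 4/13z²
  ⇒ R(z) = 1 + z + 4/13z².

Boundary: |R(x)|=1, x<0.
x=-0.85: |R|=0.3723
R=1: x+4/13x²=0 ⇒ x=−13/4=-3.2500; min R=1−1/(4·4/13)=0.1875>−1
Confirm numerically:
  x=-2.358: |R|=0.35282 <1
  x=-1.892: |R|=0.20944 <1
  x=-1.847: |R|=0.20266 <1
  x=-1.718: |R|=0.19016 <1
  x=-3.604: |R|=1.39256 >1
  x=-3.590: |R|=1.37557 >1
  x=-3.432: |R|=1.19219 >1
So |R|<1 on (-3.2500, 0).

z∈(-3.2500,0).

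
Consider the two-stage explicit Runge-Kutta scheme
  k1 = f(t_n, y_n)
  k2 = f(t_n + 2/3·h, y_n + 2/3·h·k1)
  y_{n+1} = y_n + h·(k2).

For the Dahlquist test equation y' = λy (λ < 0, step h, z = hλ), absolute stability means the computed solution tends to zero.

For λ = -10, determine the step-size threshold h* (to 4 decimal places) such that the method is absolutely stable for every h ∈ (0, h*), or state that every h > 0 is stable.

Set f=λy, z=hλ:
  k1=λy_n ⇒ h·k1=z·y_n;  k2=λ(1+2/3z)y_n ⇒ h·k2=z(1+2/3z)y_n
  y_{n+1}/y_n = 1 + z(1+2/3z) = 1 + z + 2/3z²
  ⇒ R(z) = 1 + z + 2/3z².

Solve |R(x)|<1 on ℝ⁻.
x=-1.78: |R|=1.3323
R=1: x+2/3x²=0 ⇒ x=−3/2=-1.5000; min R=1−1/(4·2/3)=0.6250>−1
Confirm numerically:
  x=-1.329: |R|=0.84849 <1
  x=-1.024: |R|=0.67505 <1
  x=-0.871: |R|=0.63476 <1
  x=-0.825: |R|=0.62875 <1
  x=-1.870: |R|=1.46127 >1
  x=-1.738: |R|=1.27576 >1
So |R|<1 on (-1.5000, 0).

(-1.5000,0); λ=-10 ⇒ h* = (3/2)/10 = 0.1500.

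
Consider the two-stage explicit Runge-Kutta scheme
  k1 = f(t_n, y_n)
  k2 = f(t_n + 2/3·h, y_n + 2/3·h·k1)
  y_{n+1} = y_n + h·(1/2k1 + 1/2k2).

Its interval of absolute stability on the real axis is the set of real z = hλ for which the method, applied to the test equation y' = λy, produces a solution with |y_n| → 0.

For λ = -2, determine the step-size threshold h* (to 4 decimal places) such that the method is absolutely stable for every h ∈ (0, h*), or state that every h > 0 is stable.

(-3.0000,0); λ=-2 ⇒ h* = (3)/2 = 1.5000.

Set f=λy, z=hλ:
  k1=λy_n ⇒ h·k1=z·y_n;  k2=λ(1+2/3z)y_n ⇒ h·k2=z(1+2/3z)y_n
  y_{n+1}/y_n = 1 + 1/2z + 1/2z(1+2/3z) = 1 + z + 1/3z²
  Hence R(z) = 1 + z + 1/3z².

Boundary: |R(x)|=1, x<0.
x=-0.45: |R|=0.6175
R=1: x+1/3x²=0 ⇒ x=−3=-3.0000; min R=1−1/(4·1/3)=0.2500>−1
Confirm numerically:
  x=-2.475: |R|=0.56687 <1
  x=-1.742: |R|=0.26952 <1
  x=-1.335: |R|=0.25907 <1
  x=-3.246: |R|=1.26617 >1
  x=-3.089: |R|=1.09164 >1
Interval (-3.0000, 0).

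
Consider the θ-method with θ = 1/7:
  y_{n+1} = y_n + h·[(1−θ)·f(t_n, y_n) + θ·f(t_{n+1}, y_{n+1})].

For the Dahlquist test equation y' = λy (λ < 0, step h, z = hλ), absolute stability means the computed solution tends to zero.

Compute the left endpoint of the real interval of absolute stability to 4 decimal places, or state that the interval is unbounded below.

z* = -2.8000.

With y'=λy (z=hλ):
  y_{n+1} = y_n + z·[6/7·y_n + 1/7·y_{n+1}] ⇒ (1 − 1/7z)y_{n+1} = (1 + 6/7z)y_n
  Hence R(z) = (1 + 6/7z)/(1 − 1/7z).

Solve |R(x)|<1 on ℝ⁻.
x=-0.71: |R|=0.3554
R=−1: 1+6/7x = −1+1/7x ⇒ -5/7x=2 ⇒ x=2/(-5/7)=-2.8000
Confirm numerically:
  x=-1.585: |R|=0.29237 <1
  x=-1.393: |R|=0.16180 <1
  x=-1.216: |R|=0.03603 <1
  x=-1.126: |R|=0.03003 <1
  x=-3.300: |R|=1.24272 >1
  x=-3.100: |R|=1.14851 >1
Stable set (-2.8000, 0).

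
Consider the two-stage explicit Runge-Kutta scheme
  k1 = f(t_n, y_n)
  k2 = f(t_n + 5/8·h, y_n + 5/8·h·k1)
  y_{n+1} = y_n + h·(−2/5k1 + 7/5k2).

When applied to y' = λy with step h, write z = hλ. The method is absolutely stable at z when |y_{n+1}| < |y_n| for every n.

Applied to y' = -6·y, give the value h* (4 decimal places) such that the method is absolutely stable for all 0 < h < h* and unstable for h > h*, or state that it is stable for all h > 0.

(-1.1429,0); λ=-6 ⇒ h* = (8/7)/6 = 0.1905.

On y'=λy, z=hλ:
  k1=λy_n ⇒ h·k1=z·y_n;  k2=λ(1+5/8z)y_n ⇒ h·k2=z(1+5/8z)y_n
  y_{n+1}/y_n = 1 − 2/5z + 7/5z(1+5/8z) = 1 + z + 7/8z²
  so R(z) = 1 + z + 7/8z².

Find x<0 with |R(x)|<1.
x=-1.35: |R|=1.2447
R=1: x+7/8x²=0 ⇒ x=−8/7=-1.1429; min R=1−1/(4·7/8)=0.7143>−1
Confirm numerically:
  x=-0.868: |R|=0.79125 <1
  x=-0.798: |R|=0.75920 <1
  x=-0.774: |R|=0.75019 <1
  x=-1.340: |R|=1.23115 >1
  x=-1.265: |R|=1.13520 >1
Interval (-1.1429, 0).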